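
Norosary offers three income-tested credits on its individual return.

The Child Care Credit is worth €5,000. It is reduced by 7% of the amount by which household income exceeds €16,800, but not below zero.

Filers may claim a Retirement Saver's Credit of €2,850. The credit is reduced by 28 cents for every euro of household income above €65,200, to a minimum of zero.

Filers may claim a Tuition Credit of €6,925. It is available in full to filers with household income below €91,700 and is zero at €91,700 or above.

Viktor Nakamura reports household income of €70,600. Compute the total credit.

Child Care Credit: 7% of the €53,800 excess over €16,800 is €3,766; credit = €5,000 − €3,766 = €1,234.
Retirement Saver's Credit: 28% of the €5,400 excess over €65,200 is €1,512; credit = €2,850 − €1,512 = €1,338.
Tuition Credit: €70,600 is below the €91,700 cutoff, so the full €6,925 applies.
Total: €1,234 + €1,338 + €6,925 = €9,497.

€9,497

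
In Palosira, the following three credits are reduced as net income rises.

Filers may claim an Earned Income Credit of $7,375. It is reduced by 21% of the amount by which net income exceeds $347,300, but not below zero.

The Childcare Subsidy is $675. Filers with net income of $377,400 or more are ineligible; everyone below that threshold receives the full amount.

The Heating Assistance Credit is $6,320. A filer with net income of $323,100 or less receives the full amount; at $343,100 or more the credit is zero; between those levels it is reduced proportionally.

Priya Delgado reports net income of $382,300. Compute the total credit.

$25

Earned Income Credit: 21% of the $35,000 excess over $347,300 is $7,350; credit = $7,375 − $7,350 = $25.
Childcare Subsidy: $382,300 meets or exceeds the $377,400 cutoff, so the credit is $0.
Heating Assistance Credit: $382,300 is at or above $343,100, so the credit is $0.
Total: $25 + $0 + $0 = $25.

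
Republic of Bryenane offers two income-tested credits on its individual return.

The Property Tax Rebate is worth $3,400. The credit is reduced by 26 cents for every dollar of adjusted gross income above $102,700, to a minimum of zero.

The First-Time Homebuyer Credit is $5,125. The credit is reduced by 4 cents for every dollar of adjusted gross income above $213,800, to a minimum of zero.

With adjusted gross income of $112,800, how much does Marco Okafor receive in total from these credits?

Property Tax Rebate: 26% of the $10,100 excess over $102,700 is $2,626; credit = $3,400 − $2,626 = $774.
First-Time Homebuyer Credit: $112,800 is at or below the $213,800 threshold, so the full $5,125 applies.
Total: $774 + $5,125 = $5,899.

$5,899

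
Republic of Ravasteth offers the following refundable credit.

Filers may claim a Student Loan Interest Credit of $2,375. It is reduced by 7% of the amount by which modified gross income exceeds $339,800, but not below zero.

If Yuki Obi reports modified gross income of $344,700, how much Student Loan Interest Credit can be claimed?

$2,032

Student Loan Interest Credit: 7% of the $4,900 excess over $339,800 is $343; credit = $2,375 − $343 = $2,032.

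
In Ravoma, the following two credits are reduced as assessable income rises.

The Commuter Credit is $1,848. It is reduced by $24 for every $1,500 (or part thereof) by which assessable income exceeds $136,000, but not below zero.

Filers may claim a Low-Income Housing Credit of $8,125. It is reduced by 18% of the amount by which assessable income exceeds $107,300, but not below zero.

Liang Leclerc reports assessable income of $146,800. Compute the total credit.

Commuter Credit: income exceeds $136,000 by $10,800, which is 8 full-or-partial $1,500 increments; reduction = 8 × $24 = $192, leaving $1,656.
Low-Income Housing Credit: 18% of the $39,500 excess over $107,300 is $7,110; credit = $8,125 − $7,110 = $1,015.
Total: $1,656 + $1,015 = $2,671.

$2,671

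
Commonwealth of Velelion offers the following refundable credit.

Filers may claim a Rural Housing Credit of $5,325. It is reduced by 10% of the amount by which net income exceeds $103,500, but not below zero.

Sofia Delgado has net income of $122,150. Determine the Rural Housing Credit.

$3,460

Rural Housing Credit: 10% of the $18,650 excess over $103,500 is $1,865; credit = $5,325 − $1,865 = $3,460.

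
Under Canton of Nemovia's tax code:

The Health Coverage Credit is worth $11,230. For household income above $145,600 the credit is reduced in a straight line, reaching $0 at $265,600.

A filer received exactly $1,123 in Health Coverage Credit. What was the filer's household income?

$1,123 is 1,123/11,230 of the full $11,230, so 10,107/11,230 of the $120,000 range has been used: income = $145,600 + $120,000 × 10,107/11,230 = $253,600.

$253,600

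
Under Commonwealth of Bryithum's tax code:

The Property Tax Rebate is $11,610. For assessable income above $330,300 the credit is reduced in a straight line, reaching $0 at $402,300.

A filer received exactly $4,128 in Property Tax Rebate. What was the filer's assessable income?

$4,128 is 4,128/11,610 of the full $11,610, so 7,482/11,610 of the $72,000 range has been used: income = $330,300 + $72,000 × 7,482/11,610 = $376,700.

$376,700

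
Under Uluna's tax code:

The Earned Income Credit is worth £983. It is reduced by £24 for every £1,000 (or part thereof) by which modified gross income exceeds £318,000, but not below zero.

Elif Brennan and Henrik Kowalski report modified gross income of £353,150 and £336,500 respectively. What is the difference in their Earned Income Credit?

Elif (£353,150): Earned Income Credit: income exceeds £318,000 by £35,150, which is 36 full-or-partial £1,000 increments; reduction = 36 × £24 = £864, leaving £119.
Henrik (£336,500): Earned Income Credit: income exceeds £318,000 by £18,500, which is 19 full-or-partial £1,000 increments; reduction = 19 × £24 = £456, leaving £527.
Difference: |£119 − £527| = £408.

£408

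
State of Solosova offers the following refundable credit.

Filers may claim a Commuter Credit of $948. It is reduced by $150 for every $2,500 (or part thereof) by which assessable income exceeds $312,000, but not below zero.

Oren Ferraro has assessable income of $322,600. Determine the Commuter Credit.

$198

Commuter Credit: income exceeds $312,000 by $10,600, which is 5 full-or-partial $2,500 increments; reduction = 5 × $150 = $750, leaving $198.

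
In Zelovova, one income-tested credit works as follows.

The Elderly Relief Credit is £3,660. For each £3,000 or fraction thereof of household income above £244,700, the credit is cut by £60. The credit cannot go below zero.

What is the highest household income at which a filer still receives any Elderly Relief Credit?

After 60 increments the reduction is 60 × £60 = £3,600, leaving £60; one more increment wipes it out. Increment 60 ends at excess 60 × £3,000 = £180,000, so the highest qualifying income is £244,700 + £180,000 = £424,700.

£424,700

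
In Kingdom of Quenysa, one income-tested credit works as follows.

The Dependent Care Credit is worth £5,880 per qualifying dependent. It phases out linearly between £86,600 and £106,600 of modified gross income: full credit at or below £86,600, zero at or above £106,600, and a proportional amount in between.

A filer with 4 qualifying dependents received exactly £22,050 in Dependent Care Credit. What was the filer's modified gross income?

£87,850

Full credit = 4 × £5,880 = £23,520.
£22,050 is 22,050/23,520 of the full £23,520, so 1,470/23,520 of the £20,000 range has been used: income = £86,600 + £20,000 × 1,470/23,520 = £87,850.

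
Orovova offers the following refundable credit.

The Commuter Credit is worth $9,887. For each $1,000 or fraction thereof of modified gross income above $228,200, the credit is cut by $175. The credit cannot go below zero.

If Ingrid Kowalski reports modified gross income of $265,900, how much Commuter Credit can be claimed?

$3,237

Commuter Credit: income exceeds $228,200 by $37,700, which is 38 full-or-partial $1,000 increments; reduction = 38 × $175 = $6,650, leaving $3,237.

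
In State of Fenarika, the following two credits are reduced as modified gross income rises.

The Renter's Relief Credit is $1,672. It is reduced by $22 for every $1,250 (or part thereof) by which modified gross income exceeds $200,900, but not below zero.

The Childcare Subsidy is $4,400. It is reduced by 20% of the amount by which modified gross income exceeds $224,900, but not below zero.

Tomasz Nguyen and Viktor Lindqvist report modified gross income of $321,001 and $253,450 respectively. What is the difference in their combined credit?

$726

Tomasz ($321,001): Renter's Relief Credit: income exceeds $200,900 by $120,101 → 97 increments × $22 = $2,134 ≥ base, so the credit is $0. Childcare Subsidy: 20% of the $96,101 excess over $224,900 is $19,220.20 ≥ base, so the credit is $0. total $0 + $0 = $0
Viktor ($253,450): Renter's Relief Credit: income exceeds $200,900 by $52,550, which is 43 full-or-partial $1,250 increments; reduction = 43 × $22 = $946, leaving $726. Childcare Subsidy: 20% of the $28,550 excess over $224,900 is $5,710 ≥ base, so the credit is $0. total $726 + $0 = $726
Difference: |$0 − $726| = $726.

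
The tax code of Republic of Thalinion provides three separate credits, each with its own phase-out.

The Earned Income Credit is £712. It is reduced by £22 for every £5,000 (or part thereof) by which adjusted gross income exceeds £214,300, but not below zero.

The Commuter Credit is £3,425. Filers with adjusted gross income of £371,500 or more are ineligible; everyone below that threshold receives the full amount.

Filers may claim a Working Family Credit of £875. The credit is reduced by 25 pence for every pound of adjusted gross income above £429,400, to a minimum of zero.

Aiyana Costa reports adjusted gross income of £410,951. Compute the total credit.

Earned Income Credit: income exceeds £214,300 by £196,651 → 40 increments × £22 = £880 ≥ base, so the credit is £0.
Commuter Credit: £410,951 meets or exceeds the £371,500 cutoff, so the credit is £0.
Working Family Credit: £410,951 is at or below the £429,400 threshold, so the full £875 applies.
Total: £0 + £0 + £875 = £875.

£875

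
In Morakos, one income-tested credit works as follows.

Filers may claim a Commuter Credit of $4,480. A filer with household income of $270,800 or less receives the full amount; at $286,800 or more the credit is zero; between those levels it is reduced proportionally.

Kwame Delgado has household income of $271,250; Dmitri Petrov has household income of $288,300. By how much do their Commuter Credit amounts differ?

$4,354

Kwame ($271,250): Commuter Credit: $271,250 is $450 into a $16,000 phase-out range, leaving 15,550/16,000 of the credit: $4,480 × 15,550/16,000 = $4,354.
Dmitri ($288,300): Commuter Credit: $288,300 is at or above $286,800, so the credit is $0.
Difference: |$4,354 − $0| = $4,354.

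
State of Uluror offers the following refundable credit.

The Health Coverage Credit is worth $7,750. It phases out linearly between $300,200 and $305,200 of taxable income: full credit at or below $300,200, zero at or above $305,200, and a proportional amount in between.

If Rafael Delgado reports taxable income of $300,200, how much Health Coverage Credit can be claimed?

$7,750

Health Coverage Credit: $300,200 is at or below the $300,200 threshold, so the full $7,750 applies.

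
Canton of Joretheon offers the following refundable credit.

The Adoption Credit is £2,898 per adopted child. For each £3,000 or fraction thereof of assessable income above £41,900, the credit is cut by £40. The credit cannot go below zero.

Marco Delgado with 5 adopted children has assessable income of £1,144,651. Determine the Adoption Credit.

£0

Adoption Credit: base = 5 × £2,898 = £14,490. income exceeds £41,900 by £1,102,751 → 368 increments × £40 = £14,720 ≥ base, so the credit is £0.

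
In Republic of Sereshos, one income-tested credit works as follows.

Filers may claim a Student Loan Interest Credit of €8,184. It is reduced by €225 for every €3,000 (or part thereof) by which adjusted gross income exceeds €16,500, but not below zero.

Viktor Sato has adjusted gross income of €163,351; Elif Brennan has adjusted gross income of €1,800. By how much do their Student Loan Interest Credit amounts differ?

€8,184

Viktor (€163,351): Student Loan Interest Credit: income exceeds €16,500 by €146,851 → 49 increments × €225 = €11,025 ≥ base, so the credit is €0.
Elif (€1,800): Student Loan Interest Credit: €1,800 is at or below the €16,500 threshold, so the full €8,184 applies.
Difference: |€0 − €8,184| = €8,184.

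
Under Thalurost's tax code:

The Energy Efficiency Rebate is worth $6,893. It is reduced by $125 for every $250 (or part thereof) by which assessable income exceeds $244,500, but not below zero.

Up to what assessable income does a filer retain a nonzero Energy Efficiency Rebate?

After 55 increments the reduction is 55 × $125 = $6,875, leaving $18; one more increment wipes it out. Increment 55 ends at excess 55 × $250 = $13,750, so the highest qualifying income is $244,500 + $13,750 = $258,250.

$258,250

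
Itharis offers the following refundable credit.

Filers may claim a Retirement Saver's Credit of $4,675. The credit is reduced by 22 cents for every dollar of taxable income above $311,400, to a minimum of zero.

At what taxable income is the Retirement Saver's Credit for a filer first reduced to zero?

The credit falls by 22% of each dollar above $311,400, so it reaches zero when the excess is $4,675 / 22% = $21,250: income = $311,400 + $21,250 = $332,650.

$332,650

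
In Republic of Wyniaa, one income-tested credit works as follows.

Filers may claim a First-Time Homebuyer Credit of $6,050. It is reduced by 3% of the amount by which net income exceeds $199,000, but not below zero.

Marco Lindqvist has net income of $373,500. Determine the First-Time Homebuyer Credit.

First-Time Homebuyer Credit: 3% of the $174,500 excess over $199,000 is $5,235; credit = $6,050 − $5,235 = $815.

$815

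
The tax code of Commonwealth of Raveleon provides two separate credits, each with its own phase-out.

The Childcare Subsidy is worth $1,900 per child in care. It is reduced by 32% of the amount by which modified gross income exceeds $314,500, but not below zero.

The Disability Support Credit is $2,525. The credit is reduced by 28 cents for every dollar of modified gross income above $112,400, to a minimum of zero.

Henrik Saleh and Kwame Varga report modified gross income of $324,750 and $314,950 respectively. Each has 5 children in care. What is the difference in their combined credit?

Henrik ($324,750): Childcare Subsidy: base = 5 × $1,900 = $9,500. 32% of the $10,250 excess over $314,500 is $3,280; credit = $9,500 − $3,280 = $6,220. Disability Support Credit: 28% of the $212,350 excess over $112,400 is $59,458 ≥ base, so the credit is $0. total $6,220 + $0 = $6,220
Kwame ($314,950): Childcare Subsidy: base = 5 × $1,900 = $9,500. 32% of the $450 excess over $314,500 is $144; credit = $9,500 − $144 = $9,356. Disability Support Credit: 28% of the $202,550 excess over $112,400 is $56,714 ≥ base, so the credit is $0. total $9,356 + $0 = $9,356
Difference: |$6,220 − $9,356| = $3,136.

$3,136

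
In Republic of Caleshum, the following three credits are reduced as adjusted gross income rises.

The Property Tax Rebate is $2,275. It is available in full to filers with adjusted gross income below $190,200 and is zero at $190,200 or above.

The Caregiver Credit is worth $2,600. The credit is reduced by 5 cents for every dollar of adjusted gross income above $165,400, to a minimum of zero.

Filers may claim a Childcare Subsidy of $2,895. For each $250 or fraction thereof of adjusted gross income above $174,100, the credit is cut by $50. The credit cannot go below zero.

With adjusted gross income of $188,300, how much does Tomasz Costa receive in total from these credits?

$3,775

Property Tax Rebate: $188,300 is below the $190,200 cutoff, so the full $2,275 applies.
Caregiver Credit: 5% of the $22,900 excess over $165,400 is $1,145; credit = $2,600 − $1,145 = $1,455.
Childcare Subsidy: income exceeds $174,100 by $14,200, which is 57 full-or-partial $250 increments; reduction = 57 × $50 = $2,850, leaving $45.
Total: $2,275 + $1,455 + $45 = $3,775.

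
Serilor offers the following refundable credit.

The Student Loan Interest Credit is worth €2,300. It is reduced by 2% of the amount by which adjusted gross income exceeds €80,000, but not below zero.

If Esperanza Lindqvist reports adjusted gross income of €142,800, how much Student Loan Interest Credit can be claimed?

Student Loan Interest Credit: 2% of the €62,800 excess over €80,000 is €1,256; credit = €2,300 − €1,256 = €1,044.

€1,044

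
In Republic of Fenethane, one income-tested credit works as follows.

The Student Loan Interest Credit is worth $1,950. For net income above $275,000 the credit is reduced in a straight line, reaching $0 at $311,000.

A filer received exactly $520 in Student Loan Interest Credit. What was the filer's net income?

$301,400

$520 is 520/1,950 of the full $1,950, so 1,430/1,950 of the $36,000 range has been used: income = $275,000 + $36,000 × 1,430/1,950 = $301,400.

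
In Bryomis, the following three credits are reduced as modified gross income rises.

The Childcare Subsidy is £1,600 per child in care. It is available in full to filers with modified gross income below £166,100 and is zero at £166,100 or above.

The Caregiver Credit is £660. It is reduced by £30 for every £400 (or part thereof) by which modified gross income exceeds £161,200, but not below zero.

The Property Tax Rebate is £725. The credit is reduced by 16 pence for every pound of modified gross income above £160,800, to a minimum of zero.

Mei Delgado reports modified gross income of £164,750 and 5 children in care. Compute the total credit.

Childcare Subsidy: base = 5 × £1,600 = £8,000. £164,750 is below the £166,100 cutoff, so the full £8,000 applies.
Caregiver Credit: income exceeds £161,200 by £3,550, which is 9 full-or-partial £400 increments; reduction = 9 × £30 = £270, leaving £390.
Property Tax Rebate: 16% of the £3,950 excess over £160,800 is £632; credit = £725 − £632 = £93.
Total: £8,000 + £390 + £93 = £8,483.

£8,483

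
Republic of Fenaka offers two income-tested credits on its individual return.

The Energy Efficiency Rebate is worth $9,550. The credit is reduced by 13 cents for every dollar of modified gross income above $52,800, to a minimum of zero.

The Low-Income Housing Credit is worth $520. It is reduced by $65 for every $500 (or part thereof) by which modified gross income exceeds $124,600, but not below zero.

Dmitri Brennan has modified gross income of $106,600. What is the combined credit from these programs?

$3,076

Energy Efficiency Rebate: 13% of the $53,800 excess over $52,800 is $6,994; credit = $9,550 − $6,994 = $2,556.
Low-Income Housing Credit: $106,600 is at or below the $124,600 threshold, so the full $520 applies.
Total: $2,556 + $520 = $3,076.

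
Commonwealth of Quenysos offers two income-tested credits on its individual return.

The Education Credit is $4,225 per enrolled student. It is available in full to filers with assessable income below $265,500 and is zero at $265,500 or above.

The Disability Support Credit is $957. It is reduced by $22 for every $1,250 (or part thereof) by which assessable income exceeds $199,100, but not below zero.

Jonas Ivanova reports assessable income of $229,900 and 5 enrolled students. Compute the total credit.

$21,532

Education Credit: base = 5 × $4,225 = $21,125. $229,900 is below the $265,500 cutoff, so the full $21,125 applies.
Disability Support Credit: income exceeds $199,100 by $30,800, which is 25 full-or-partial $1,250 increments; reduction = 25 × $22 = $550, leaving $407.
Total: $21,125 + $407 = $21,532.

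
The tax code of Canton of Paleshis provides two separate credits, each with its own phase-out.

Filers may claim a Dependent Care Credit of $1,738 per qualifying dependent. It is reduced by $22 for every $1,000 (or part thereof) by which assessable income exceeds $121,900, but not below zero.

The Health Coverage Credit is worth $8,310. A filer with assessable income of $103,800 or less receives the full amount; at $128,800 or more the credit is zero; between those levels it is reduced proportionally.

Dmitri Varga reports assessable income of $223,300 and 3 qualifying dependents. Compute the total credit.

$2,970

Dependent Care Credit: base = 3 × $1,738 = $5,214. income exceeds $121,900 by $101,400, which is 102 full-or-partial $1,000 increments; reduction = 102 × $22 = $2,244, leaving $2,970.
Health Coverage Credit: $223,300 is at or above $128,800, so the credit is $0.
Total: $2,970 + $0 = $2,970.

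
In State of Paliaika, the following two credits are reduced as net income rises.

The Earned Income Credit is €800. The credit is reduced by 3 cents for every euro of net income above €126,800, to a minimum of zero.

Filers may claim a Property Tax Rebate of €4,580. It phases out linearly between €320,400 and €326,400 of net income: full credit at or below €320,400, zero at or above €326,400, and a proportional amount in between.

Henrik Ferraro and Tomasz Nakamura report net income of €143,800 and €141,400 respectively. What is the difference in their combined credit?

€72

Henrik (€143,800): Earned Income Credit: 3% of the €17,000 excess over €126,800 is €510; credit = €800 − €510 = €290. Property Tax Rebate: €143,800 is at or below the €320,400 threshold, so the full €4,580 applies. total €290 + €4,580 = €4,870
Tomasz (€141,400): Earned Income Credit: 3% of the €14,600 excess over €126,800 is €438; credit = €800 − €438 = €362. Property Tax Rebate: €141,400 is at or below the €320,400 threshold, so the full €4,580 applies. total €362 + €4,580 = €4,942
Difference: |€4,870 − €4,942| = €72.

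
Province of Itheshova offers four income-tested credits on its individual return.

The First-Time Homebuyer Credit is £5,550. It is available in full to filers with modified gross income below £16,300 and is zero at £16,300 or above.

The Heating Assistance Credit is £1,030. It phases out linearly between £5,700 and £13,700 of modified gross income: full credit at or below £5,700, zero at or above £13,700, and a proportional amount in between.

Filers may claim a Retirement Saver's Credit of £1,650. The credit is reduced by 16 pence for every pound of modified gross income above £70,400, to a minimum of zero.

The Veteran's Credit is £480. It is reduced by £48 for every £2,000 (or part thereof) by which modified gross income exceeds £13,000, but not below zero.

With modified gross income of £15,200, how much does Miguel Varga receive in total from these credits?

£7,584

First-Time Homebuyer Credit: £15,200 is below the £16,300 cutoff, so the full £5,550 applies.
Heating Assistance Credit: £15,200 is at or above £13,700, so the credit is £0.
Retirement Saver's Credit: £15,200 is at or below the £70,400 threshold, so the full £1,650 applies.
Veteran's Credit: income exceeds £13,000 by £2,200, which is 2 full-or-partial £2,000 increments; reduction = 2 × £48 = £96, leaving £384.
Total: £5,550 + £0 + £1,650 + £384 = £7,584.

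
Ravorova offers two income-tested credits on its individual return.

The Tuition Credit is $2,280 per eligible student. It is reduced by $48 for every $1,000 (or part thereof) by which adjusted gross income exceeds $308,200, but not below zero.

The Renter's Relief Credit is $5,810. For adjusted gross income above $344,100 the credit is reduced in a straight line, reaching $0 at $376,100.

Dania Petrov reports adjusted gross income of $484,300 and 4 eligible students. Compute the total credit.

Tuition Credit: base = 4 × $2,280 = $9,120. income exceeds $308,200 by $176,100, which is 177 full-or-partial $1,000 increments; reduction = 177 × $48 = $8,496, leaving $624.
Renter's Relief Credit: $484,300 is at or above $376,100, so the credit is $0.
Total: $624 + $0 = $624.

$624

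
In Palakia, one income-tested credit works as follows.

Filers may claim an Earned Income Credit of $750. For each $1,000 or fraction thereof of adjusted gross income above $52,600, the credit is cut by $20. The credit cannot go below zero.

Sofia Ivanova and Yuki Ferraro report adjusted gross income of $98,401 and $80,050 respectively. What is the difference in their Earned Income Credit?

Sofia ($98,401): Earned Income Credit: income exceeds $52,600 by $45,801 → 46 increments × $20 = $920 ≥ base, so the credit is $0.
Yuki ($80,050): Earned Income Credit: income exceeds $52,600 by $27,450, which is 28 full-or-partial $1,000 increments; reduction = 28 × $20 = $560, leaving $190.
Difference: |$0 − $190| = $190.

$190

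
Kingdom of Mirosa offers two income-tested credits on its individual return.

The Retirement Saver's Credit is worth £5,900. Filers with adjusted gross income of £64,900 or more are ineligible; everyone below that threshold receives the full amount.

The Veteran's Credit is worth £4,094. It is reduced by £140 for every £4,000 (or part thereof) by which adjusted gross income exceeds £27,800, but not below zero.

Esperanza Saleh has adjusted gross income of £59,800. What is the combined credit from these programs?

Retirement Saver's Credit: £59,800 is below the £64,900 cutoff, so the full £5,900 applies.
Veteran's Credit: income exceeds £27,800 by £32,000, which is 8 full-or-partial £4,000 increments; reduction = 8 × £140 = £1,120, leaving £2,974.
Total: £5,900 + £2,974 = £8,874.

£8,874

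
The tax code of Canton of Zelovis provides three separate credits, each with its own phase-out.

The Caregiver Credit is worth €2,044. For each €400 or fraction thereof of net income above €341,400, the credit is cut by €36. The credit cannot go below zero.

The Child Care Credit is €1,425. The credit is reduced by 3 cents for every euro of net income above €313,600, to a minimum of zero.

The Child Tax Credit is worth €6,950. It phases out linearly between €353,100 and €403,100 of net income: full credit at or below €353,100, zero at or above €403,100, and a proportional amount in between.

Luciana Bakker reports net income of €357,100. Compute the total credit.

€7,118

Caregiver Credit: income exceeds €341,400 by €15,700, which is 40 full-or-partial €400 increments; reduction = 40 × €36 = €1,440, leaving €604.
Child Care Credit: 3% of the €43,500 excess over €313,600 is €1,305; credit = €1,425 − €1,305 = €120.
Child Tax Credit: €357,100 is €4,000 into a €50,000 phase-out range, leaving 46,000/50,000 of the credit: €6,950 × 46,000/50,000 = €6,394.
Total: €604 + €120 + €6,394 = €7,118.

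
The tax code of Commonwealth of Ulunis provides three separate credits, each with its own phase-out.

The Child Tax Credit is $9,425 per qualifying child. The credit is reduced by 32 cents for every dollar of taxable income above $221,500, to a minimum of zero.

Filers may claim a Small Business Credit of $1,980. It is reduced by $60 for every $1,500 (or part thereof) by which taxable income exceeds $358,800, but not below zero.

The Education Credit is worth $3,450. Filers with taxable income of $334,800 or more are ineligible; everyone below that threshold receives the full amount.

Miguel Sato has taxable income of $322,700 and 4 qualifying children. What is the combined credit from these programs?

Child Tax Credit: base = 4 × $9,425 = $37,700. 32% of the $101,200 excess over $221,500 is $32,384; credit = $37,700 − $32,384 = $5,316.
Small Business Credit: $322,700 is at or below the $358,800 threshold, so the full $1,980 applies.
Education Credit: $322,700 is below the $334,800 cutoff, so the full $3,450 applies.
Total: $5,316 + $1,980 + $3,450 = $10,746.

$10,746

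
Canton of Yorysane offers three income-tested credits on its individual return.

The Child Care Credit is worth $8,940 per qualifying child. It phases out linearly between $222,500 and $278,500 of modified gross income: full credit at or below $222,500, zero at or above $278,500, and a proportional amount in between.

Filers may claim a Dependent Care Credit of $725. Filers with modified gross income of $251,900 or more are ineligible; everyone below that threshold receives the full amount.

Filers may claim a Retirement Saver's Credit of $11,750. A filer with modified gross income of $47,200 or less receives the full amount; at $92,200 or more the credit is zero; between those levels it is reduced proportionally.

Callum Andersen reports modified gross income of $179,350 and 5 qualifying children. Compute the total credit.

$45,425

Child Care Credit: base = 5 × $8,940 = $44,700. $179,350 is at or below the $222,500 threshold, so the full $44,700 applies.
Dependent Care Credit: $179,350 is below the $251,900 cutoff, so the full $725 applies.
Retirement Saver's Credit: $179,350 is at or above $92,200, so the credit is $0.
Total: $44,700 + $725 + $0 = $45,425.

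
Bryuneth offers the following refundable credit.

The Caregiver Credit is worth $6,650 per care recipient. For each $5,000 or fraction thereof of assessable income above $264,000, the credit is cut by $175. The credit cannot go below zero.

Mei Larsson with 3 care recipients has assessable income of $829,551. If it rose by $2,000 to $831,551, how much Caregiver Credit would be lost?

$0

At $829,551 — base = 3 × $6,650 = $19,950. income exceeds $264,000 by $565,551 → 114 increments × $175 = $19,950 ≥ base, so the credit is $0.
At $831,551 — base = 3 × $6,650 = $19,950. income exceeds $264,000 by $567,551 → 114 increments × $175 = $19,950 ≥ base, so the credit is $0.
Lost: $0 − $0 = $0.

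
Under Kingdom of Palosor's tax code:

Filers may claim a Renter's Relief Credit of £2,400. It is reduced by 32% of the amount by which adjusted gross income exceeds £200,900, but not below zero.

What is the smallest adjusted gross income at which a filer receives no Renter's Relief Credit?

The credit falls by 32% of each pound above £200,900, so it reaches zero when the excess is £2,400 / 32% = £7,500: income = £200,900 + £7,500 = £208,400.

£208,400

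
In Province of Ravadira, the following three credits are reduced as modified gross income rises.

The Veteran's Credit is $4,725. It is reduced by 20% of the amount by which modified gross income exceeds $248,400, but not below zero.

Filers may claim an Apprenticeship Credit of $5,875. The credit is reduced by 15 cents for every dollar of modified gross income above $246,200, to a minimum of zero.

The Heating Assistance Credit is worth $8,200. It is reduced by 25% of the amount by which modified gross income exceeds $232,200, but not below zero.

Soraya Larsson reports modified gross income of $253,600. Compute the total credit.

$11,300

Veteran's Credit: 20% of the $5,200 excess over $248,400 is $1,040; credit = $4,725 − $1,040 = $3,685.
Apprenticeship Credit: 15% of the $7,400 excess over $246,200 is $1,110; credit = $5,875 − $1,110 = $4,765.
Heating Assistance Credit: 25% of the $21,400 excess over $232,200 is $5,350; credit = $8,200 − $5,350 = $2,850.
Total: $3,685 + $4,765 + $2,850 = $11,300.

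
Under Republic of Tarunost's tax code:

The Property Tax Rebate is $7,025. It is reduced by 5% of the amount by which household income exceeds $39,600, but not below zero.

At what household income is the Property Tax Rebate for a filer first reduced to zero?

$180,100

The credit falls by 5% of each dollar above $39,600, so it reaches zero when the excess is $7,025 / 5% = $140,500: income = $39,600 + $140,500 = $180,100.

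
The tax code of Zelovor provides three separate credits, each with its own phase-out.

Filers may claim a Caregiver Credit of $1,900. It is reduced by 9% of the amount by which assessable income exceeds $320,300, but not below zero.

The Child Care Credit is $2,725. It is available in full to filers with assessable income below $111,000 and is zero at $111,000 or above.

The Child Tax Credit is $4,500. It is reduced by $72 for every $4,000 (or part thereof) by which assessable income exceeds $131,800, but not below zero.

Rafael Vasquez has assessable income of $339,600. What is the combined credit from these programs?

$919

Caregiver Credit: 9% of the $19,300 excess over $320,300 is $1,737; credit = $1,900 − $1,737 = $163.
Child Care Credit: $339,600 meets or exceeds the $111,000 cutoff, so the credit is $0.
Child Tax Credit: income exceeds $131,800 by $207,800, which is 52 full-or-partial $4,000 increments; reduction = 52 × $72 = $3,744, leaving $756.
Total: $163 + $0 + $756 = $919.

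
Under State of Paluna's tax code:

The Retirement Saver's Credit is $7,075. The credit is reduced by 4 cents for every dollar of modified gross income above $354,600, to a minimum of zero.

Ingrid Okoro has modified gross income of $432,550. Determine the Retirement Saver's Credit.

$3,957

Retirement Saver's Credit: 4% of the $77,950 excess over $354,600 is $3,118; credit = $7,075 − $3,118 = $3,957.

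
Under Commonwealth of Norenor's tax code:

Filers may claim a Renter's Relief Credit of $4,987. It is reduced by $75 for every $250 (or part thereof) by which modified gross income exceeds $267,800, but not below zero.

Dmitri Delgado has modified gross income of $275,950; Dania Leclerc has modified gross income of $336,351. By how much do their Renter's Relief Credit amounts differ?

$2,512

Dmitri ($275,950): Renter's Relief Credit: income exceeds $267,800 by $8,150, which is 33 full-or-partial $250 increments; reduction = 33 × $75 = $2,475, leaving $2,512.
Dania ($336,351): Renter's Relief Credit: income exceeds $267,800 by $68,551 → 275 increments × $75 = $20,625 ≥ base, so the credit is $0.
Difference: |$2,512 − $0| = $2,512.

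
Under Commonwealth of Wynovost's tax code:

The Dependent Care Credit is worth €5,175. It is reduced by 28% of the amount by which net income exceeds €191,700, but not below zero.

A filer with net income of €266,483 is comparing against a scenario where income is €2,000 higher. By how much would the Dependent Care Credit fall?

At €266,483 — 28% of the €74,783 excess over €191,700 is €20,939.24 ≥ base, so the credit is €0.
At €268,483 — 28% of the €76,783 excess over €191,700 is €21,499.24 ≥ base, so the credit is €0.
Lost: €0 − €0 = €0.

€0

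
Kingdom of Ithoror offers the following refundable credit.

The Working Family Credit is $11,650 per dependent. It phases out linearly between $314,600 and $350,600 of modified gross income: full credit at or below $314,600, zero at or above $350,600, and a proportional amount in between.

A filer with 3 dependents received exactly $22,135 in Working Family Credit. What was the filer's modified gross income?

Full credit = 3 × $11,650 = $34,950.
$22,135 is 22,135/34,950 of the full $34,950, so 12,815/34,950 of the $36,000 range has been used: income = $314,600 + $36,000 × 12,815/34,950 = $327,800.

$327,800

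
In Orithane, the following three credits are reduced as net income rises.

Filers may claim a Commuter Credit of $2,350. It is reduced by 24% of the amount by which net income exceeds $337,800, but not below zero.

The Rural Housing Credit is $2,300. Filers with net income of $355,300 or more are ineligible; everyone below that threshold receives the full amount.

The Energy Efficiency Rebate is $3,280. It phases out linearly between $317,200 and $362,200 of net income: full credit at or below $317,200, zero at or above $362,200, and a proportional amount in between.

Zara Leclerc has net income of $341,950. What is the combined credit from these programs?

$5,130

Commuter Credit: 24% of the $4,150 excess over $337,800 is $996; credit = $2,350 − $996 = $1,354.
Rural Housing Credit: $341,950 is below the $355,300 cutoff, so the full $2,300 applies.
Energy Efficiency Rebate: $341,950 is $24,750 into a $45,000 phase-out range, leaving 20,250/45,000 of the credit: $3,280 × 20,250/45,000 = $1,476.
Total: $1,354 + $2,300 + $1,476 = $5,130.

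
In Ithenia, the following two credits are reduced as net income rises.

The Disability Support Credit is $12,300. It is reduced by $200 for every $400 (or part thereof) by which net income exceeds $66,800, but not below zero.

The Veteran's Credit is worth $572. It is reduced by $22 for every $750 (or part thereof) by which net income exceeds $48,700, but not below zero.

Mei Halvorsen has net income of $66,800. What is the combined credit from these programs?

$12,322

Disability Support Credit: $66,800 is at or below the $66,800 threshold, so the full $12,300 applies.
Veteran's Credit: income exceeds $48,700 by $18,100, which is 25 full-or-partial $750 increments; reduction = 25 × $22 = $550, leaving $22.
Total: $12,300 + $22 = $12,322.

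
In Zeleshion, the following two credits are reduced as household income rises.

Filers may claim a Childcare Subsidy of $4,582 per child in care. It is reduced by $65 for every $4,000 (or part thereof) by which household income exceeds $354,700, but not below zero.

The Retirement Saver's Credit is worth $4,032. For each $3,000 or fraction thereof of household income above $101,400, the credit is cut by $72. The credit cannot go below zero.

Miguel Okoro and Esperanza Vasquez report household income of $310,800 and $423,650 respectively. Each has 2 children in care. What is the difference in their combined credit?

$1,170

Miguel ($310,800): Childcare Subsidy: base = 2 × $4,582 = $9,164. $310,800 is at or below the $354,700 threshold, so the full $9,164 applies. Retirement Saver's Credit: income exceeds $101,400 by $209,400 → 70 increments × $72 = $5,040 ≥ base, so the credit is $0. total $9,164 + $0 = $9,164
Esperanza ($423,650): Childcare Subsidy: base = 2 × $4,582 = $9,164. income exceeds $354,700 by $68,950, which is 18 full-or-partial $4,000 increments; reduction = 18 × $65 = $1,170, leaving $7,994. Retirement Saver's Credit: income exceeds $101,400 by $322,250 → 108 increments × $72 = $7,776 ≥ base, so the credit is $0. total $7,994 + $0 = $7,994
Difference: |$9,164 − $7,994| = $1,170.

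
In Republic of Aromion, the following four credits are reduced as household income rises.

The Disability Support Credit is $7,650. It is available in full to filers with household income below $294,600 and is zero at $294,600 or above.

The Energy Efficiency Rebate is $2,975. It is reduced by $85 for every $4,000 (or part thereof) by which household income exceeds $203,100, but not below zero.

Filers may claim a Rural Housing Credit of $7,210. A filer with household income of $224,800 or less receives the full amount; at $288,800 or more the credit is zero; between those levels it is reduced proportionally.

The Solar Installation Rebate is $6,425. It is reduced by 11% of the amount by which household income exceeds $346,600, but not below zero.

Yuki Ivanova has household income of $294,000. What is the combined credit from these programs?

$15,095

Disability Support Credit: $294,000 is below the $294,600 cutoff, so the full $7,650 applies.
Energy Efficiency Rebate: income exceeds $203,100 by $90,900, which is 23 full-or-partial $4,000 increments; reduction = 23 × $85 = $1,955, leaving $1,020.
Rural Housing Credit: $294,000 is at or above $288,800, so the credit is $0.
Solar Installation Rebate: $294,000 is at or below the $346,600 threshold, so the full $6,425 applies.
Total: $7,650 + $1,020 + $0 + $6,425 = $15,095.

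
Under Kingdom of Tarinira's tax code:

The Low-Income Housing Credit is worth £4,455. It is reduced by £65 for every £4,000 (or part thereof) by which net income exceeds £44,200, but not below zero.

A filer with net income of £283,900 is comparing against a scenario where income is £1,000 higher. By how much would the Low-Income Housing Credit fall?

£65

At £283,900 — income exceeds £44,200 by £239,700, which is 60 full-or-partial £4,000 increments; reduction = 60 × £65 = £3,900, leaving £555.
At £284,900 — income exceeds £44,200 by £240,700, which is 61 full-or-partial £4,000 increments; reduction = 61 × £65 = £3,965, leaving £490.
Lost: £555 − £490 = £65.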